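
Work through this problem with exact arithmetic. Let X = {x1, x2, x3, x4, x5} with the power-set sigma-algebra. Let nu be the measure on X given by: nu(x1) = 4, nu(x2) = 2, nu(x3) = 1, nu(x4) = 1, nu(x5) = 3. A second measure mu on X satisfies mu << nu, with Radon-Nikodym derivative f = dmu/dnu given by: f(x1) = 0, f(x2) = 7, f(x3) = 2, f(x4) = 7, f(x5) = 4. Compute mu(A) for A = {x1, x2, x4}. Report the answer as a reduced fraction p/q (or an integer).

By the defining property of the Radon-Nikodym derivative, for every measurable set A,
  mu(A) = integral_A f dnu.
Since nu is a discrete measure concentrated on the atoms of X, the integral over A reduces to the sum
  mu(A) = sum_{x in A} f(x) * nu({x}).
Computing each term:
  x1: f(x1) * nu(x1) = 0 * 4 = 0.
  x2: f(x2) * nu(x2) = 7 * 2 = 14.
  x4: f(x4) * nu(x4) = 7 * 1 = 7.
Summing: mu(A) = 0 + 14 + 7 = 21.

21


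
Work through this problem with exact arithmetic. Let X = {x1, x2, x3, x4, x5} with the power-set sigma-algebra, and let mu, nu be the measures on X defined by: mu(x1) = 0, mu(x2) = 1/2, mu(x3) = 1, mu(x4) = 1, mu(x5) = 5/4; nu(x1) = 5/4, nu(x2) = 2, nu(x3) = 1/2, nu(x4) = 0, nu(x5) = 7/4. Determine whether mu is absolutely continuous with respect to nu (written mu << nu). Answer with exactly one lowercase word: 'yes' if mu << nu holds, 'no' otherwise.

mu << nu means: every nu-null measurable set is also mu-null; equivalently, for every atom x, if nu({x}) = 0 then mu({x}) = 0.
Checking each atom:
  x1: nu = 5/4 > 0 -> no constraint.
  x2: nu = 2 > 0 -> no constraint.
  x3: nu = 1/2 > 0 -> no constraint.
  x4: nu = 0, mu = 1 > 0 -> violates mu << nu.
  x5: nu = 7/4 > 0 -> no constraint.
The atom(s) x4 violate the condition (nu = 0 but mu > 0). Therefore mu is NOT absolutely continuous w.r.t. nu.

no


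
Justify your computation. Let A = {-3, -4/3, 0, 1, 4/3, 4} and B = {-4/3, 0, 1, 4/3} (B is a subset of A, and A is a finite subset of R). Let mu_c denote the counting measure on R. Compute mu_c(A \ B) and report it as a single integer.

Counting measure assigns mu_c(E) = |E| (number of elements) when E is finite. For B subset A, A \ B is the set of elements of A not in B, so |A \ B| = |A| - |B|.
|A| = 6, |B| = 4, so mu_c(A \ B) = 6 - 4 = 2.

2


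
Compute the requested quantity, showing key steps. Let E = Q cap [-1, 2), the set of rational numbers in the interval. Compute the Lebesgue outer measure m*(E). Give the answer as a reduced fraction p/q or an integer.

The set Q cap [-1, 2) is countable (a subset of the countable set Q). Lebesgue outer measure of any countable set is 0: each singleton {q} has m*({q}) = 0, and by countable subadditivity m*(union_k {q_k}) <= sum_k m*({q_k}) = sum_k 0 = 0. The reverse inequality m*(E) >= 0 is automatic. So m*(Q cap [-1, 2)) = 0.

0


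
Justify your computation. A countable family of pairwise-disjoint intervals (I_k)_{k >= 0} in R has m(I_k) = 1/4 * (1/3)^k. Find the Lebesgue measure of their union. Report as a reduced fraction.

By countable additivity of the Lebesgue measure on pairwise disjoint measurable sets,
  m(union_{k >= 0} I_k) = sum_{k >= 0} m(I_k) = sum_{k >= 0} a * r^k,
  with a = 1/4 and r = 1/3.
Since 0 < r = 1/3 < 1, the geometric series converges:
  sum_{k >= 0} a * r^k = a / (1 - r).
  = 1/4 / (1 - 1/3)
  = 1/4 / (2/3)
  = 3/8.

3/8


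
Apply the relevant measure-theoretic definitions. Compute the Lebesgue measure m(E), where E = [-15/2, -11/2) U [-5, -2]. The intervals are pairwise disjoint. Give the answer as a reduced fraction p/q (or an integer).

For pairwise disjoint intervals, m(union_i I_i) = sum_i m(I_i),
and m is invariant under swapping open/closed endpoints (single points have measure 0).
So m(E) = sum_i (b_i - a_i).
  I_1 has length -11/2 - (-15/2) = 2.
  I_2 has length -2 - (-5) = 3.
Summing:
  m(E) = 2 + 3 = 5.

5


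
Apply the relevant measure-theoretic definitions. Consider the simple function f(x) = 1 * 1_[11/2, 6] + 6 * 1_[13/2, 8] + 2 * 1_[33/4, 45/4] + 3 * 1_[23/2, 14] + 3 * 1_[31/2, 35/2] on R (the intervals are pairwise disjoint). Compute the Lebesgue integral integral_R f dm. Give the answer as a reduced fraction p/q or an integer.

For a simple function f = sum_i c_i * 1_{A_i} with disjoint A_i,
  integral f dm = sum_i c_i * m(A_i).
Lengths of the A_i:
  m(A_1) = 6 - 11/2 = 1/2.
  m(A_2) = 8 - 13/2 = 3/2.
  m(A_3) = 45/4 - 33/4 = 3.
  m(A_4) = 14 - 23/2 = 5/2.
  m(A_5) = 35/2 - 31/2 = 2.
Contributions c_i * m(A_i):
  (1) * (1/2) = 1/2.
  (6) * (3/2) = 9.
  (2) * (3) = 6.
  (3) * (5/2) = 15/2.
  (3) * (2) = 6.
Total: 1/2 + 9 + 6 + 15/2 + 6 = 29.

29


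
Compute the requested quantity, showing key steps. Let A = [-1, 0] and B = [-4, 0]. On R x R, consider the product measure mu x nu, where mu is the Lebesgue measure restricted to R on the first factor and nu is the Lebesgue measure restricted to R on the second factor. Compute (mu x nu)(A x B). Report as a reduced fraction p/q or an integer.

For a measurable rectangle A x B, the product measure satisfies
  (mu x nu)(A x B) = mu(A) * nu(B).
  mu(A) = 1.
  nu(B) = 4.
  (mu x nu)(A x B) = 1 * 4 = 4.

4


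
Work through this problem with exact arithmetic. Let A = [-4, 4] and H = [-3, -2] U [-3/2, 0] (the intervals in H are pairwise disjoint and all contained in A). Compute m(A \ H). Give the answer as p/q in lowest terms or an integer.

The ambient interval has length m(A) = 4 - (-4) = 8.
Since the holes are disjoint and sit inside A, by finite additivity
  m(H) = sum_i (b_i - a_i), and m(A \ H) = m(A) - m(H).
Computing the hole measures:
  m(H_1) = -2 - (-3) = 1.
  m(H_2) = 0 - (-3/2) = 3/2.
Summed: m(H) = 1 + 3/2 = 5/2.
So m(A \ H) = 8 - 5/2 = 11/2.

11/2


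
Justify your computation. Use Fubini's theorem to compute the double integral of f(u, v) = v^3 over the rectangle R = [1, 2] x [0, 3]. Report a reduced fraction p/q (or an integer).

f(u, v) is a tensor product of a function of u and a function of v, and both factors are bounded continuous (hence Lebesgue integrable) on the rectangle, so Fubini's theorem applies:
  integral_R f d(m x m) = (integral_a1^b1 1 du) * (integral_a2^b2 v^3 dv).
Inner integral in u: integral_{1}^{2} 1 du = (2^1 - 1^1)/1
  = 1.
Inner integral in v: integral_{0}^{3} v^3 dv = (3^4 - 0^4)/4
  = 81/4.
Product: (1) * (81/4) = 81/4.

81/4


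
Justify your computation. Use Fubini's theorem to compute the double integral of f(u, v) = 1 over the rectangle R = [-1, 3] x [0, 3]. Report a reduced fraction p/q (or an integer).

f(u, v) is a tensor product of a function of u and a function of v, and both factors are bounded continuous (hence Lebesgue integrable) on the rectangle, so Fubini's theorem applies:
  integral_R f d(m x m) = (integral_a1^b1 1 du) * (integral_a2^b2 1 dv).
Inner integral in u: integral_{-1}^{3} 1 du = (3^1 - (-1)^1)/1
  = 4.
Inner integral in v: integral_{0}^{3} 1 dv = (3^1 - 0^1)/1
  = 3.
Product: (4) * (3) = 12.

12


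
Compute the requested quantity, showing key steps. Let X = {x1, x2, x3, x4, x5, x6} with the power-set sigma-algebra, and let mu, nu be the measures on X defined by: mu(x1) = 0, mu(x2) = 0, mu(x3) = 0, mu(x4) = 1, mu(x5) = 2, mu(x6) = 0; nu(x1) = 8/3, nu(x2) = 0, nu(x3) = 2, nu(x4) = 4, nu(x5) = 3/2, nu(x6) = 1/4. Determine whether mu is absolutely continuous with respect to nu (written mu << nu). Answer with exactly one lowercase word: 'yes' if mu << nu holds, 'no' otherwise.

mu << nu means: every nu-null measurable set is also mu-null; equivalently, for every atom x, if nu({x}) = 0 then mu({x}) = 0.
Checking each atom:
  x1: nu = 8/3 > 0 -> no constraint.
  x2: nu = 0, mu = 0 -> consistent with mu << nu.
  x3: nu = 2 > 0 -> no constraint.
  x4: nu = 4 > 0 -> no constraint.
  x5: nu = 3/2 > 0 -> no constraint.
  x6: nu = 1/4 > 0 -> no constraint.
No atom violates the condition. Therefore mu << nu.

yes


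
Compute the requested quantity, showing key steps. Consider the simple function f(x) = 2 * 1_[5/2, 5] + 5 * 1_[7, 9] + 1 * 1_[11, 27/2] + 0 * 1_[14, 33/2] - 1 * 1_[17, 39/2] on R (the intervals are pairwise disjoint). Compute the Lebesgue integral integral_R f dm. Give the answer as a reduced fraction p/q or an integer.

For a simple function f = sum_i c_i * 1_{A_i} with disjoint A_i,
  integral f dm = sum_i c_i * m(A_i).
Lengths of the A_i:
  m(A_1) = 5 - 5/2 = 5/2.
  m(A_2) = 9 - 7 = 2.
  m(A_3) = 27/2 - 11 = 5/2.
  m(A_4) = 33/2 - 14 = 5/2.
  m(A_5) = 39/2 - 17 = 5/2.
Contributions c_i * m(A_i):
  (2) * (5/2) = 5.
  (5) * (2) = 10.
  (1) * (5/2) = 5/2.
  (0) * (5/2) = 0.
  (-1) * (5/2) = -5/2.
Total: 5 + 10 + 5/2 + 0 - 5/2 = 15.

15


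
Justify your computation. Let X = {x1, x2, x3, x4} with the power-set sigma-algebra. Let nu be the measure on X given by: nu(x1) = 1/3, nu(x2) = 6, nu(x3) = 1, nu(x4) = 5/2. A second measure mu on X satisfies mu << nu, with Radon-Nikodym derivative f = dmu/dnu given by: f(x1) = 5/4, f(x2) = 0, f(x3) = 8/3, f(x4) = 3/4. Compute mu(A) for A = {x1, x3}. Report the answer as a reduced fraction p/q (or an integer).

By the defining property of the Radon-Nikodym derivative, for every measurable set A,
  mu(A) = integral_A f dnu.
Since nu is a discrete measure concentrated on the atoms of X, the integral over A reduces to the sum
  mu(A) = sum_{x in A} f(x) * nu({x}).
Computing each term:
  x1: f(x1) * nu(x1) = 5/4 * 1/3 = 5/12.
  x3: f(x3) * nu(x3) = 8/3 * 1 = 8/3.
Summing: mu(A) = 5/12 + 8/3 = 37/12.

37/12


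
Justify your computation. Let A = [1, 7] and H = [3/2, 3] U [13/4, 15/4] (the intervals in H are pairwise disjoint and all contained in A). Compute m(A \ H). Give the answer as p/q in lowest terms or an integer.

The ambient interval has length m(A) = 7 - 1 = 6.
Since the holes are disjoint and sit inside A, by finite additivity
  m(H) = sum_i (b_i - a_i), and m(A \ H) = m(A) - m(H).
Computing the hole measures:
  m(H_1) = 3 - 3/2 = 3/2.
  m(H_2) = 15/4 - 13/4 = 1/2.
Summed: m(H) = 3/2 + 1/2 = 2.
So m(A \ H) = 6 - 2 = 4.

4


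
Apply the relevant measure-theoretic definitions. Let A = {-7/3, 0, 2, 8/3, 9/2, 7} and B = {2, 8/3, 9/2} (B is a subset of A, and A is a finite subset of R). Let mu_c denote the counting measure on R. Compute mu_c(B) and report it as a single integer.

Counting measure assigns mu_c(E) = |E| (number of elements) when E is finite.
B has 3 element(s), so mu_c(B) = 3.

3


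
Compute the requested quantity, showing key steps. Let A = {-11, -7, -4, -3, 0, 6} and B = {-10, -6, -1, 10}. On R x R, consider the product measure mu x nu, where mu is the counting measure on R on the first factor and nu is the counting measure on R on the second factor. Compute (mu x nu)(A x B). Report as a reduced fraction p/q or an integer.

For a measurable rectangle A x B, the product measure satisfies
  (mu x nu)(A x B) = mu(A) * nu(B).
  mu(A) = 6.
  nu(B) = 4.
  (mu x nu)(A x B) = 6 * 4 = 24.

24


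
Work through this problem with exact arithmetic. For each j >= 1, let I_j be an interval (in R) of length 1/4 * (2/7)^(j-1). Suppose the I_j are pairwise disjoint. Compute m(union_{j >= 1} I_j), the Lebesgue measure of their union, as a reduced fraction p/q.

By countable additivity of the Lebesgue measure on pairwise disjoint measurable sets,
  m(union_{j >= 1} I_j) = sum_{j >= 1} m(I_j) = sum_{j >= 1} a * r^(j-1),
  with a = 1/4 and r = 2/7.
Since 0 < r = 2/7 < 1, the geometric series converges:
  sum_{j >= 1} a * r^(j-1) = a / (1 - r).
  = 1/4 / (1 - 2/7)
  = 1/4 / (5/7)
  = 7/20.

7/20


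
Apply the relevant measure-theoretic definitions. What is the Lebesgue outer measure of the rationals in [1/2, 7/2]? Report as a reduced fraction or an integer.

Q cap [1/2, 7/2] is countable; list its elements as q_1, q_2, ... . Fix eps > 0 and cover the k-th point by an interval of length eps * 2^(-k). The cover has total length eps * sum_{k>=1} 2^(-k) = eps, so by definition of outer measure m*(Q cap [1/2, 7/2]) <= eps. Since eps was arbitrary and m* >= 0, the outer measure is 0.

0


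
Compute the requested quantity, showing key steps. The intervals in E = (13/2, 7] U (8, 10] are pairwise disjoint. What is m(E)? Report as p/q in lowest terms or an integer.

For pairwise disjoint intervals, m(union_i I_i) = sum_i m(I_i),
and m is invariant under swapping open/closed endpoints (single points have measure 0).
So m(E) = sum_i (b_i - a_i).
  I_1 has length 7 - 13/2 = 1/2.
  I_2 has length 10 - 8 = 2.
Summing:
  m(E) = 1/2 + 2 = 5/2.

5/2


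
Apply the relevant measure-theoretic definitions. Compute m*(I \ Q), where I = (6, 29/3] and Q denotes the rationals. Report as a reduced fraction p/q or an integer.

The interval I = (6, 29/3] has m(I) = 29/3 - 6 = 11/3 (endpoints are measure-zero, so open/closed/half-open agree). Write I = (I cap Q) u (I \ Q). The rationals in I are countable, so m*(I cap Q) = 0 (cover each rational by intervals whose total length is arbitrarily small). By countable subadditivity m*(I) <= m*(I cap Q) + m*(I \ Q), hence m*(I \ Q) >= m(I) = 11/3. The reverse inequality m*(I \ Q) <= m*(I) = 11/3 is trivial since (I \ Q) is a subset of I. Therefore m*(I \ Q) = 11/3.

11/3


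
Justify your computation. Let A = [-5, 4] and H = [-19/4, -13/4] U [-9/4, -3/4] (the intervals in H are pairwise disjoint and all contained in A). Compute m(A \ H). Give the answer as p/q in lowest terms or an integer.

The ambient interval has length m(A) = 4 - (-5) = 9.
Since the holes are disjoint and sit inside A, by finite additivity
  m(H) = sum_i (b_i - a_i), and m(A \ H) = m(A) - m(H).
Computing the hole measures:
  m(H_1) = -13/4 - (-19/4) = 3/2.
  m(H_2) = -3/4 - (-9/4) = 3/2.
Summed: m(H) = 3/2 + 3/2 = 3.
So m(A \ H) = 9 - 3 = 6.

6


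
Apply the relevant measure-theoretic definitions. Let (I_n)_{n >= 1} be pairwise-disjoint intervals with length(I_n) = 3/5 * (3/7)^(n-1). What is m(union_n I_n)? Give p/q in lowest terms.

By countable additivity of the Lebesgue measure on pairwise disjoint measurable sets,
  m(union_{n >= 1} I_n) = sum_{n >= 1} m(I_n) = sum_{n >= 1} a * r^(n-1),
  with a = 3/5 and r = 3/7.
Since 0 < r = 3/7 < 1, the geometric series converges:
  sum_{n >= 1} a * r^(n-1) = a / (1 - r).
  = 3/5 / (1 - 3/7)
  = 3/5 / (4/7)
  = 21/20.

21/20


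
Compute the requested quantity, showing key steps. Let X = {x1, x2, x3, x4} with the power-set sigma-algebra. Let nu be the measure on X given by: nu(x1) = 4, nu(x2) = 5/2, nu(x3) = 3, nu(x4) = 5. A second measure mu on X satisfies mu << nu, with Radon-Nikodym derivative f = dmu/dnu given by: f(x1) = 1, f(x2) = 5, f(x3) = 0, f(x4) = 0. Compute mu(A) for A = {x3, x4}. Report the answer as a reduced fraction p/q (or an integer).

By the defining property of the Radon-Nikodym derivative, for every measurable set A,
  mu(A) = integral_A f dnu.
Since nu is a discrete measure concentrated on the atoms of X, the integral over A reduces to the sum
  mu(A) = sum_{x in A} f(x) * nu({x}).
Computing each term:
  x3: f(x3) * nu(x3) = 0 * 3 = 0.
  x4: f(x4) * nu(x4) = 0 * 5 = 0.
Summing: mu(A) = 0 + 0 = 0.

0


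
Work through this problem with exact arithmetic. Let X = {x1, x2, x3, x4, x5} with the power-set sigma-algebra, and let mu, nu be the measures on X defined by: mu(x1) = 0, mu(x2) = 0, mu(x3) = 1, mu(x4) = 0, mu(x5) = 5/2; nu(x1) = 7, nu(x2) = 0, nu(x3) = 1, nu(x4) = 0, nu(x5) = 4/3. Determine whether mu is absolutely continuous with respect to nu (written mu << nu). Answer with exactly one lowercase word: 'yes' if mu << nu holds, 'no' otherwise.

mu << nu means: every nu-null measurable set is also mu-null; equivalently, for every atom x, if nu({x}) = 0 then mu({x}) = 0.
Checking each atom:
  x1: nu = 7 > 0 -> no constraint.
  x2: nu = 0, mu = 0 -> consistent with mu << nu.
  x3: nu = 1 > 0 -> no constraint.
  x4: nu = 0, mu = 0 -> consistent with mu << nu.
  x5: nu = 4/3 > 0 -> no constraint.
No atom violates the condition. Therefore mu << nu.

yes


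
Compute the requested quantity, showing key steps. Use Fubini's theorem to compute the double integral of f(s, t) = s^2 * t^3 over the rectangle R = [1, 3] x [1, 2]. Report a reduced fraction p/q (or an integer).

f(s, t) is a tensor product of a function of s and a function of t, and both factors are bounded continuous (hence Lebesgue integrable) on the rectangle, so Fubini's theorem applies:
  integral_R f d(m x m) = (integral_a1^b1 s^2 ds) * (integral_a2^b2 t^3 dt).
Inner integral in s: integral_{1}^{3} s^2 ds = (3^3 - 1^3)/3
  = 26/3.
Inner integral in t: integral_{1}^{2} t^3 dt = (2^4 - 1^4)/4
  = 15/4.
Product: (26/3) * (15/4) = 65/2.

65/2


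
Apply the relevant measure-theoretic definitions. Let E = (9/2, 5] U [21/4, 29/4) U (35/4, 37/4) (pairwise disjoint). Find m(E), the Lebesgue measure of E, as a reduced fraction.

For pairwise disjoint intervals, m(union_i I_i) = sum_i m(I_i),
and m is invariant under swapping open/closed endpoints (single points have measure 0).
So m(E) = sum_i (b_i - a_i).
  I_1 has length 5 - 9/2 = 1/2.
  I_2 has length 29/4 - 21/4 = 2.
  I_3 has length 37/4 - 35/4 = 1/2.
Summing:
  m(E) = 1/2 + 2 + 1/2 = 3.

3


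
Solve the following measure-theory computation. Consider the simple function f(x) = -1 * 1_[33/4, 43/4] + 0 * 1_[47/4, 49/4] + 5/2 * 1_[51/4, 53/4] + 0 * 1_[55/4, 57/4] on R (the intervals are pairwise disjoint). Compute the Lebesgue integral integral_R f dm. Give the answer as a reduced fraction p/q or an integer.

For a simple function f = sum_i c_i * 1_{A_i} with disjoint A_i,
  integral f dm = sum_i c_i * m(A_i).
Lengths of the A_i:
  m(A_1) = 43/4 - 33/4 = 5/2.
  m(A_2) = 49/4 - 47/4 = 1/2.
  m(A_3) = 53/4 - 51/4 = 1/2.
  m(A_4) = 57/4 - 55/4 = 1/2.
Contributions c_i * m(A_i):
  (-1) * (5/2) = -5/2.
  (0) * (1/2) = 0.
  (5/2) * (1/2) = 5/4.
  (0) * (1/2) = 0.
Total: -5/2 + 0 + 5/4 + 0 = -5/4.

-5/4


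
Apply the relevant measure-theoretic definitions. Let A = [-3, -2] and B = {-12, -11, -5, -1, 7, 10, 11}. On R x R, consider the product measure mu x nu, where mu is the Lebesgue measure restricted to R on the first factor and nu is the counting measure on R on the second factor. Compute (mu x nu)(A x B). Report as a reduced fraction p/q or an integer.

For a measurable rectangle A x B, the product measure satisfies
  (mu x nu)(A x B) = mu(A) * nu(B).
  mu(A) = 1.
  nu(B) = 7.
  (mu x nu)(A x B) = 1 * 7 = 7.

7


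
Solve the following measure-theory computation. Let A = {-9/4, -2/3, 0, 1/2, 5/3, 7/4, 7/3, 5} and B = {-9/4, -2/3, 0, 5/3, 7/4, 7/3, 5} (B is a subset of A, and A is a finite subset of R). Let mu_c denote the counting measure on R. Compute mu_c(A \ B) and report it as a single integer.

Counting measure assigns mu_c(E) = |E| (number of elements) when E is finite. For B subset A, A \ B is the set of elements of A not in B, so |A \ B| = |A| - |B|.
|A| = 8, |B| = 7, so mu_c(A \ B) = 8 - 7 = 1.

1


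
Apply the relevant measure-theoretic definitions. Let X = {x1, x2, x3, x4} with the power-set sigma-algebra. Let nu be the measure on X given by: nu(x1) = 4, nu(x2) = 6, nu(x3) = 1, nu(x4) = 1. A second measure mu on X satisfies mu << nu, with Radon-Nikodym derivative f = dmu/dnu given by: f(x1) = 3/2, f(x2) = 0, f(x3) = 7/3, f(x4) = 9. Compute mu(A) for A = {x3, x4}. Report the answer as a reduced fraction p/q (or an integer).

By the defining property of the Radon-Nikodym derivative, for every measurable set A,
  mu(A) = integral_A f dnu.
Since nu is a discrete measure concentrated on the atoms of X, the integral over A reduces to the sum
  mu(A) = sum_{x in A} f(x) * nu({x}).
Computing each term:
  x3: f(x3) * nu(x3) = 7/3 * 1 = 7/3.
  x4: f(x4) * nu(x4) = 9 * 1 = 9.
Summing: mu(A) = 7/3 + 9 = 34/3.

34/3


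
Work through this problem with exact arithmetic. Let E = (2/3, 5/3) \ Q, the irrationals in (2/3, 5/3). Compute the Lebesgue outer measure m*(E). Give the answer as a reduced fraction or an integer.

The interval I = (2/3, 5/3) has m(I) = 5/3 - 2/3 = 1 (endpoints are measure-zero, so open/closed/half-open agree). Write I = (I cap Q) u (I \ Q). The rationals in I are countable, so m*(I cap Q) = 0 (cover each rational by intervals whose total length is arbitrarily small). By countable subadditivity m*(I) <= m*(I cap Q) + m*(I \ Q), hence m*(I \ Q) >= m(I) = 1. The reverse inequality m*(I \ Q) <= m*(I) = 1 is trivial since (I \ Q) is a subset of I. Therefore m*(I \ Q) = 1.

1


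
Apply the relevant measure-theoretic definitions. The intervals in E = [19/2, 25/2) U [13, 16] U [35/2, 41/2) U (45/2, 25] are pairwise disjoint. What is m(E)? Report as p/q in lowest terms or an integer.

For pairwise disjoint intervals, m(union_i I_i) = sum_i m(I_i),
and m is invariant under swapping open/closed endpoints (single points have measure 0).
So m(E) = sum_i (b_i - a_i).
  I_1 has length 25/2 - 19/2 = 3.
  I_2 has length 16 - 13 = 3.
  I_3 has length 41/2 - 35/2 = 3.
  I_4 has length 25 - 45/2 = 5/2.
Summing:
  m(E) = 3 + 3 + 3 + 5/2 = 23/2.

23/2


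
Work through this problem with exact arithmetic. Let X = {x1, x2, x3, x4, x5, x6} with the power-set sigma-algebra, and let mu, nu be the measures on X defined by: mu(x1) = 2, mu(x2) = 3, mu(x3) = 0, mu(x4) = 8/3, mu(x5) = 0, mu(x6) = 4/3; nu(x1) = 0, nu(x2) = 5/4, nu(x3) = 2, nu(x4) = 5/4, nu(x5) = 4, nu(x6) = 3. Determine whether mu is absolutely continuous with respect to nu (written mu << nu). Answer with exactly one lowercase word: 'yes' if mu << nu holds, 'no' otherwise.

mu << nu means: every nu-null measurable set is also mu-null; equivalently, for every atom x, if nu({x}) = 0 then mu({x}) = 0.
Checking each atom:
  x1: nu = 0, mu = 2 > 0 -> violates mu << nu.
  x2: nu = 5/4 > 0 -> no constraint.
  x3: nu = 2 > 0 -> no constraint.
  x4: nu = 5/4 > 0 -> no constraint.
  x5: nu = 4 > 0 -> no constraint.
  x6: nu = 3 > 0 -> no constraint.
The atom(s) x1 violate the condition (nu = 0 but mu > 0). Therefore mu is NOT absolutely continuous w.r.t. nu.

no


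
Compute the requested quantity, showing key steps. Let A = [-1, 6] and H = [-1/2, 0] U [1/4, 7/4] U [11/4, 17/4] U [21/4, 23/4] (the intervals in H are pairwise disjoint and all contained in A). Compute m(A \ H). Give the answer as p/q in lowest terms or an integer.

The ambient interval has length m(A) = 6 - (-1) = 7.
Since the holes are disjoint and sit inside A, by finite additivity
  m(H) = sum_i (b_i - a_i), and m(A \ H) = m(A) - m(H).
Computing the hole measures:
  m(H_1) = 0 - (-1/2) = 1/2.
  m(H_2) = 7/4 - 1/4 = 3/2.
  m(H_3) = 17/4 - 11/4 = 3/2.
  m(H_4) = 23/4 - 21/4 = 1/2.
Summed: m(H) = 1/2 + 3/2 + 3/2 + 1/2 = 4.
So m(A \ H) = 7 - 4 = 3.

3


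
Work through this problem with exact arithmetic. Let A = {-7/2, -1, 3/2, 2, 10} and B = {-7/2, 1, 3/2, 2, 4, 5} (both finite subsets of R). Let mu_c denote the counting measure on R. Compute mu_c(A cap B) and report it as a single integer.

Counting measure on a finite set equals cardinality. mu_c(A cap B) = |A cap B| (elements appearing in both).
Enumerating the elements of A that also lie in B gives 3 element(s).
So mu_c(A cap B) = 3.

3


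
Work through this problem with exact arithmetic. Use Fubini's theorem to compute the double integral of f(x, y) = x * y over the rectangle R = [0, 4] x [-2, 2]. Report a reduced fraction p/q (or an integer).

f(x, y) is a tensor product of a function of x and a function of y, and both factors are bounded continuous (hence Lebesgue integrable) on the rectangle, so Fubini's theorem applies:
  integral_R f d(m x m) = (integral_a1^b1 x dx) * (integral_a2^b2 y dy).
Inner integral in x: integral_{0}^{4} x dx = (4^2 - 0^2)/2
  = 8.
Inner integral in y: integral_{-2}^{2} y dy = (2^2 - (-2)^2)/2
  = 0.
Product: (8) * (0) = 0.

0


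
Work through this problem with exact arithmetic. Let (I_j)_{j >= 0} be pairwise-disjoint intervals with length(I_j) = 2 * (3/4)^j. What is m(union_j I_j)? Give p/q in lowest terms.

By countable additivity of the Lebesgue measure on pairwise disjoint measurable sets,
  m(union_{j >= 0} I_j) = sum_{j >= 0} m(I_j) = sum_{j >= 0} a * r^j,
  with a = 2 and r = 3/4.
Since 0 < r = 3/4 < 1, the geometric series converges:
  sum_{j >= 0} a * r^j = a / (1 - r).
  = 2 / (1 - 3/4)
  = 2 / (1/4)
  = 8.

8


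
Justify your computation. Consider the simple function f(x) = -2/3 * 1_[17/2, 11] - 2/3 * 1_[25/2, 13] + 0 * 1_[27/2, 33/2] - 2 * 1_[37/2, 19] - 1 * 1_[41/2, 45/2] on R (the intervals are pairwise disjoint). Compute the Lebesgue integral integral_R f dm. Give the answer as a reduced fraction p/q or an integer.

For a simple function f = sum_i c_i * 1_{A_i} with disjoint A_i,
  integral f dm = sum_i c_i * m(A_i).
Lengths of the A_i:
  m(A_1) = 11 - 17/2 = 5/2.
  m(A_2) = 13 - 25/2 = 1/2.
  m(A_3) = 33/2 - 27/2 = 3.
  m(A_4) = 19 - 37/2 = 1/2.
  m(A_5) = 45/2 - 41/2 = 2.
Contributions c_i * m(A_i):
  (-2/3) * (5/2) = -5/3.
  (-2/3) * (1/2) = -1/3.
  (0) * (3) = 0.
  (-2) * (1/2) = -1.
  (-1) * (2) = -2.
Total: -5/3 - 1/3 + 0 - 1 - 2 = -5.

-5


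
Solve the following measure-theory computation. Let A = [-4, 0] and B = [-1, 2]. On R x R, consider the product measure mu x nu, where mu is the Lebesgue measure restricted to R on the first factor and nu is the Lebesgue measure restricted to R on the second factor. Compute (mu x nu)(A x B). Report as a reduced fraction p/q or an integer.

For a measurable rectangle A x B, the product measure satisfies
  (mu x nu)(A x B) = mu(A) * nu(B).
  mu(A) = 4.
  nu(B) = 3.
  (mu x nu)(A x B) = 4 * 3 = 12.

12


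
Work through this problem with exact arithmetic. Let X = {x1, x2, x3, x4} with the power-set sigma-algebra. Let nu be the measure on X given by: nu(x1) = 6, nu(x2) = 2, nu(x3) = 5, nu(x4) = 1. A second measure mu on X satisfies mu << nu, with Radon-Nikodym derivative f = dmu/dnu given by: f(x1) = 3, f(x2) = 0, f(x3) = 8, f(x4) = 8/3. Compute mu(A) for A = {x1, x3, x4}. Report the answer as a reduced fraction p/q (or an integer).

By the defining property of the Radon-Nikodym derivative, for every measurable set A,
  mu(A) = integral_A f dnu.
Since nu is a discrete measure concentrated on the atoms of X, the integral over A reduces to the sum
  mu(A) = sum_{x in A} f(x) * nu({x}).
Computing each term:
  x1: f(x1) * nu(x1) = 3 * 6 = 18.
  x3: f(x3) * nu(x3) = 8 * 5 = 40.
  x4: f(x4) * nu(x4) = 8/3 * 1 = 8/3.
Summing: mu(A) = 18 + 40 + 8/3 = 182/3.

182/3


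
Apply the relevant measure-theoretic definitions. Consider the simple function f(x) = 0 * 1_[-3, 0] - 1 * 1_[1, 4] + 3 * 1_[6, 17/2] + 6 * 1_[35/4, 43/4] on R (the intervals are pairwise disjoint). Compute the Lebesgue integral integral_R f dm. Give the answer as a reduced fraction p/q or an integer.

For a simple function f = sum_i c_i * 1_{A_i} with disjoint A_i,
  integral f dm = sum_i c_i * m(A_i).
Lengths of the A_i:
  m(A_1) = 0 - (-3) = 3.
  m(A_2) = 4 - 1 = 3.
  m(A_3) = 17/2 - 6 = 5/2.
  m(A_4) = 43/4 - 35/4 = 2.
Contributions c_i * m(A_i):
  (0) * (3) = 0.
  (-1) * (3) = -3.
  (3) * (5/2) = 15/2.
  (6) * (2) = 12.
Total: 0 - 3 + 15/2 + 12 = 33/2.

33/2


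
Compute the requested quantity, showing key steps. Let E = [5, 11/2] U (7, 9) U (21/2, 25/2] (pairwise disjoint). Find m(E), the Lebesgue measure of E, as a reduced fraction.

For pairwise disjoint intervals, m(union_i I_i) = sum_i m(I_i),
and m is invariant under swapping open/closed endpoints (single points have measure 0).
So m(E) = sum_i (b_i - a_i).
  I_1 has length 11/2 - 5 = 1/2.
  I_2 has length 9 - 7 = 2.
  I_3 has length 25/2 - 21/2 = 2.
Summing:
  m(E) = 1/2 + 2 + 2 = 9/2.

9/2


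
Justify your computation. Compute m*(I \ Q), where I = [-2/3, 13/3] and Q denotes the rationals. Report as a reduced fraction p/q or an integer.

The interval I = [-2/3, 13/3] has m(I) = 13/3 - (-2/3) = 5 (endpoints are measure-zero, so open/closed/half-open agree). Write I = (I cap Q) u (I \ Q). The rationals in I are countable, so m*(I cap Q) = 0 (cover each rational by intervals whose total length is arbitrarily small). By countable subadditivity m*(I) <= m*(I cap Q) + m*(I \ Q), hence m*(I \ Q) >= m(I) = 5. The reverse inequality m*(I \ Q) <= m*(I) = 5 is trivial since (I \ Q) is a subset of I. Therefore m*(I \ Q) = 5.

5


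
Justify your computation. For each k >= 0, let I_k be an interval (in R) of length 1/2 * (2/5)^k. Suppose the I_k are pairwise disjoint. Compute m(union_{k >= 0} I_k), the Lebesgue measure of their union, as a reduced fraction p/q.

By countable additivity of the Lebesgue measure on pairwise disjoint measurable sets,
  m(union_{k >= 0} I_k) = sum_{k >= 0} m(I_k) = sum_{k >= 0} a * r^k,
  with a = 1/2 and r = 2/5.
Since 0 < r = 2/5 < 1, the geometric series converges:
  sum_{k >= 0} a * r^k = a / (1 - r).
  = 1/2 / (1 - 2/5)
  = 1/2 / (3/5)
  = 5/6.

5/6


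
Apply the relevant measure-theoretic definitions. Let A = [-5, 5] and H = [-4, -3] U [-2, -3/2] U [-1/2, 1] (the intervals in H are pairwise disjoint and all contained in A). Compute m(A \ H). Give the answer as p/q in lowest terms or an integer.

The ambient interval has length m(A) = 5 - (-5) = 10.
Since the holes are disjoint and sit inside A, by finite additivity
  m(H) = sum_i (b_i - a_i), and m(A \ H) = m(A) - m(H).
Computing the hole measures:
  m(H_1) = -3 - (-4) = 1.
  m(H_2) = -3/2 - (-2) = 1/2.
  m(H_3) = 1 - (-1/2) = 3/2.
Summed: m(H) = 1 + 1/2 + 3/2 = 3.
So m(A \ H) = 10 - 3 = 7.

7


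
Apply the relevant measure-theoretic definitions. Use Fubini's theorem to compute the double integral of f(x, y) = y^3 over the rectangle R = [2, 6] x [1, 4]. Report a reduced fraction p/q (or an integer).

f(x, y) is a tensor product of a function of x and a function of y, and both factors are bounded continuous (hence Lebesgue integrable) on the rectangle, so Fubini's theorem applies:
  integral_R f d(m x m) = (integral_a1^b1 1 dx) * (integral_a2^b2 y^3 dy).
Inner integral in x: integral_{2}^{6} 1 dx = (6^1 - 2^1)/1
  = 4.
Inner integral in y: integral_{1}^{4} y^3 dy = (4^4 - 1^4)/4
  = 255/4.
Product: (4) * (255/4) = 255.

255


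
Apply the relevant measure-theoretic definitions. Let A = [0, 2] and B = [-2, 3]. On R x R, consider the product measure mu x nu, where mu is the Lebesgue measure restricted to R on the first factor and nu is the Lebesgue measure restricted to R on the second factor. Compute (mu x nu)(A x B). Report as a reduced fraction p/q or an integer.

For a measurable rectangle A x B, the product measure satisfies
  (mu x nu)(A x B) = mu(A) * nu(B).
  mu(A) = 2.
  nu(B) = 5.
  (mu x nu)(A x B) = 2 * 5 = 10.

10


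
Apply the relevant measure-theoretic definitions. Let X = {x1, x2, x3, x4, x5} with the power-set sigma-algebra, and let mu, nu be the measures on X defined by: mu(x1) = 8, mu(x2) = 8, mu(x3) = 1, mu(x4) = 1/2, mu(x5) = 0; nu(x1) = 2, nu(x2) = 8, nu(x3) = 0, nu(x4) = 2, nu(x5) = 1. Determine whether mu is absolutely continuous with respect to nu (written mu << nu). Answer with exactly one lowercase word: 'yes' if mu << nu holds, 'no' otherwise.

mu << nu means: every nu-null measurable set is also mu-null; equivalently, for every atom x, if nu({x}) = 0 then mu({x}) = 0.
Checking each atom:
  x1: nu = 2 > 0 -> no constraint.
  x2: nu = 8 > 0 -> no constraint.
  x3: nu = 0, mu = 1 > 0 -> violates mu << nu.
  x4: nu = 2 > 0 -> no constraint.
  x5: nu = 1 > 0 -> no constraint.
The atom(s) x3 violate the condition (nu = 0 but mu > 0). Therefore mu is NOT absolutely continuous w.r.t. nu.

no


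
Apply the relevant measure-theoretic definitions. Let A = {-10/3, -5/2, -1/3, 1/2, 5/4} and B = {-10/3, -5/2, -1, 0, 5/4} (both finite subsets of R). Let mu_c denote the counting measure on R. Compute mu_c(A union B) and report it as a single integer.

Counting measure on a finite set equals cardinality. By inclusion-exclusion, |A union B| = |A| + |B| - |A cap B|.
|A| = 5, |B| = 5, |A cap B| = 3.
So mu_c(A union B) = 5 + 5 - 3 = 7.

7


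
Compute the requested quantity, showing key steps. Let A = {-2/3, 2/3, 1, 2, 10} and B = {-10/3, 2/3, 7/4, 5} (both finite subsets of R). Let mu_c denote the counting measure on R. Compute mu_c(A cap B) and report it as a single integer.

Counting measure on a finite set equals cardinality. mu_c(A cap B) = |A cap B| (elements appearing in both).
Enumerating the elements of A that also lie in B gives 1 element(s).
So mu_c(A cap B) = 1.

1


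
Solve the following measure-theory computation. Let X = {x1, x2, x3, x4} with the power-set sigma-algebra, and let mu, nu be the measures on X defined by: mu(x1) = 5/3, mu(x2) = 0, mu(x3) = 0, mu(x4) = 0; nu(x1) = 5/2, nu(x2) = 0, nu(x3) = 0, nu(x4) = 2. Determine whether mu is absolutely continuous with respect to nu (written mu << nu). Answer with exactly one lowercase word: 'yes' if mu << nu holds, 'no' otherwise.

mu << nu means: every nu-null measurable set is also mu-null; equivalently, for every atom x, if nu({x}) = 0 then mu({x}) = 0.
Checking each atom:
  x1: nu = 5/2 > 0 -> no constraint.
  x2: nu = 0, mu = 0 -> consistent with mu << nu.
  x3: nu = 0, mu = 0 -> consistent with mu << nu.
  x4: nu = 2 > 0 -> no constraint.
No atom violates the condition. Therefore mu << nu.

yes


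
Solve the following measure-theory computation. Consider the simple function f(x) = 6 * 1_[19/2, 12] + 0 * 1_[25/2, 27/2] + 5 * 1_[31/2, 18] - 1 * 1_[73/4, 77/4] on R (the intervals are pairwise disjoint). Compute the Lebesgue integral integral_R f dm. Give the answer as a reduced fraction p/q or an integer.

For a simple function f = sum_i c_i * 1_{A_i} with disjoint A_i,
  integral f dm = sum_i c_i * m(A_i).
Lengths of the A_i:
  m(A_1) = 12 - 19/2 = 5/2.
  m(A_2) = 27/2 - 25/2 = 1.
  m(A_3) = 18 - 31/2 = 5/2.
  m(A_4) = 77/4 - 73/4 = 1.
Contributions c_i * m(A_i):
  (6) * (5/2) = 15.
  (0) * (1) = 0.
  (5) * (5/2) = 25/2.
  (-1) * (1) = -1.
Total: 15 + 0 + 25/2 - 1 = 53/2.

53/2


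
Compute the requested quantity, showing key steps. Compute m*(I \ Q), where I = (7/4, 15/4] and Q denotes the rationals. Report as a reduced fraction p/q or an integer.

The interval I = (7/4, 15/4] has m(I) = 15/4 - 7/4 = 2 (endpoints are measure-zero, so open/closed/half-open agree). Write I = (I cap Q) u (I \ Q). The rationals in I are countable, so m*(I cap Q) = 0 (cover each rational by intervals whose total length is arbitrarily small). By countable subadditivity m*(I) <= m*(I cap Q) + m*(I \ Q), hence m*(I \ Q) >= m(I) = 2. The reverse inequality m*(I \ Q) <= m*(I) = 2 is trivial since (I \ Q) is a subset of I. Therefore m*(I \ Q) = 2.

2


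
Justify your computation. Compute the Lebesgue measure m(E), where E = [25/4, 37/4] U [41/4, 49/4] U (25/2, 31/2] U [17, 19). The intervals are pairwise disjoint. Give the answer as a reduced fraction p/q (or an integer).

For pairwise disjoint intervals, m(union_i I_i) = sum_i m(I_i),
and m is invariant under swapping open/closed endpoints (single points have measure 0).
So m(E) = sum_i (b_i - a_i).
  I_1 has length 37/4 - 25/4 = 3.
  I_2 has length 49/4 - 41/4 = 2.
  I_3 has length 31/2 - 25/2 = 3.
  I_4 has length 19 - 17 = 2.
Summing:
  m(E) = 3 + 2 + 3 + 2 = 10.

10


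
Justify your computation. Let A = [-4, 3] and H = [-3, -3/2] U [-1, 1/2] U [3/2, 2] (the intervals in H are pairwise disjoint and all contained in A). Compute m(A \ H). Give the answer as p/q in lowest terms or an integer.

The ambient interval has length m(A) = 3 - (-4) = 7.
Since the holes are disjoint and sit inside A, by finite additivity
  m(H) = sum_i (b_i - a_i), and m(A \ H) = m(A) - m(H).
Computing the hole measures:
  m(H_1) = -3/2 - (-3) = 3/2.
  m(H_2) = 1/2 - (-1) = 3/2.
  m(H_3) = 2 - 3/2 = 1/2.
Summed: m(H) = 3/2 + 3/2 + 1/2 = 7/2.
So m(A \ H) = 7 - 7/2 = 7/2.

7/2


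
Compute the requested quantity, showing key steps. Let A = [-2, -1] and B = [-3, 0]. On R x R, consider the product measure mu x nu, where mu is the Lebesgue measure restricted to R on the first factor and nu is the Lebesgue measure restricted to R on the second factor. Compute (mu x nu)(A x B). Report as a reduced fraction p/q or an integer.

For a measurable rectangle A x B, the product measure satisfies
  (mu x nu)(A x B) = mu(A) * nu(B).
  mu(A) = 1.
  nu(B) = 3.
  (mu x nu)(A x B) = 1 * 3 = 3.

3


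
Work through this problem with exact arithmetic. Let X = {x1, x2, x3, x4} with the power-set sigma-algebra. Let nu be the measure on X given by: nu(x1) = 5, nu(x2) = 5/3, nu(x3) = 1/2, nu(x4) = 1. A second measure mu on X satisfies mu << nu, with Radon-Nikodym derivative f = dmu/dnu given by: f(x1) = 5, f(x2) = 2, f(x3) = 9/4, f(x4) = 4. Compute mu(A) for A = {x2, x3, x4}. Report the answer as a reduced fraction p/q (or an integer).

By the defining property of the Radon-Nikodym derivative, for every measurable set A,
  mu(A) = integral_A f dnu.
Since nu is a discrete measure concentrated on the atoms of X, the integral over A reduces to the sum
  mu(A) = sum_{x in A} f(x) * nu({x}).
Computing each term:
  x2: f(x2) * nu(x2) = 2 * 5/3 = 10/3.
  x3: f(x3) * nu(x3) = 9/4 * 1/2 = 9/8.
  x4: f(x4) * nu(x4) = 4 * 1 = 4.
Summing: mu(A) = 10/3 + 9/8 + 4 = 203/24.

203/24


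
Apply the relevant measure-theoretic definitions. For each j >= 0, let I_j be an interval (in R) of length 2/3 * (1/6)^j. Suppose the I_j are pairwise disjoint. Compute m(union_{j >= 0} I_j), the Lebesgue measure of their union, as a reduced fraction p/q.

By countable additivity of the Lebesgue measure on pairwise disjoint measurable sets,
  m(union_{j >= 0} I_j) = sum_{j >= 0} m(I_j) = sum_{j >= 0} a * r^j,
  with a = 2/3 and r = 1/6.
Since 0 < r = 1/6 < 1, the geometric series converges:
  sum_{j >= 0} a * r^j = a / (1 - r).
  = 2/3 / (1 - 1/6)
  = 2/3 / (5/6)
  = 4/5.

4/5


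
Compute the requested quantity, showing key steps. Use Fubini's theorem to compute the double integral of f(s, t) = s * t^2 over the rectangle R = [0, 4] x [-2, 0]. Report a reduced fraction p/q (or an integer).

f(s, t) is a tensor product of a function of s and a function of t, and both factors are bounded continuous (hence Lebesgue integrable) on the rectangle, so Fubini's theorem applies:
  integral_R f d(m x m) = (integral_a1^b1 s ds) * (integral_a2^b2 t^2 dt).
Inner integral in s: integral_{0}^{4} s ds = (4^2 - 0^2)/2
  = 8.
Inner integral in t: integral_{-2}^{0} t^2 dt = (0^3 - (-2)^3)/3
  = 8/3.
Product: (8) * (8/3) = 64/3.

64/3


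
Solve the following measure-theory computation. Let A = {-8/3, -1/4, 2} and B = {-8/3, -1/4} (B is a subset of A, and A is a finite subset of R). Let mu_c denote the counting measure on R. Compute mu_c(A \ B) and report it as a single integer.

Counting measure assigns mu_c(E) = |E| (number of elements) when E is finite. For B subset A, A \ B is the set of elements of A not in B, so |A \ B| = |A| - |B|.
|A| = 3, |B| = 2, so mu_c(A \ B) = 3 - 2 = 1.

1


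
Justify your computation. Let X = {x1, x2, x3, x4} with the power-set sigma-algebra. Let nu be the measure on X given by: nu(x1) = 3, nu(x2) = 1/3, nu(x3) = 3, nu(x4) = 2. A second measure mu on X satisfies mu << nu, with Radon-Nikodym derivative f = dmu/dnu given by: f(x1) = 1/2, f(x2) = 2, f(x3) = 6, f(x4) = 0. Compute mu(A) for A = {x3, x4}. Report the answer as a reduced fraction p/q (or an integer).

By the defining property of the Radon-Nikodym derivative, for every measurable set A,
  mu(A) = integral_A f dnu.
Since nu is a discrete measure concentrated on the atoms of X, the integral over A reduces to the sum
  mu(A) = sum_{x in A} f(x) * nu({x}).
Computing each term:
  x3: f(x3) * nu(x3) = 6 * 3 = 18.
  x4: f(x4) * nu(x4) = 0 * 2 = 0.
Summing: mu(A) = 18 + 0 = 18.

18


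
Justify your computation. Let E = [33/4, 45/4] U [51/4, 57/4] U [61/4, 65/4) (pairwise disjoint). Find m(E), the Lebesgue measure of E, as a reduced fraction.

For pairwise disjoint intervals, m(union_i I_i) = sum_i m(I_i),
and m is invariant under swapping open/closed endpoints (single points have measure 0).
So m(E) = sum_i (b_i - a_i).
  I_1 has length 45/4 - 33/4 = 3.
  I_2 has length 57/4 - 51/4 = 3/2.
  I_3 has length 65/4 - 61/4 = 1.
Summing:
  m(E) = 3 + 3/2 + 1 = 11/2.

11/2


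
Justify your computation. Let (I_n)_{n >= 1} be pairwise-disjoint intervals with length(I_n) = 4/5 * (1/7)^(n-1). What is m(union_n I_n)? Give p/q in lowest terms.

By countable additivity of the Lebesgue measure on pairwise disjoint measurable sets,
  m(union_{n >= 1} I_n) = sum_{n >= 1} m(I_n) = sum_{n >= 1} a * r^(n-1),
  with a = 4/5 and r = 1/7.
Since 0 < r = 1/7 < 1, the geometric series converges:
  sum_{n >= 1} a * r^(n-1) = a / (1 - r).
  = 4/5 / (1 - 1/7)
  = 4/5 / (6/7)
  = 14/15.

14/15
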